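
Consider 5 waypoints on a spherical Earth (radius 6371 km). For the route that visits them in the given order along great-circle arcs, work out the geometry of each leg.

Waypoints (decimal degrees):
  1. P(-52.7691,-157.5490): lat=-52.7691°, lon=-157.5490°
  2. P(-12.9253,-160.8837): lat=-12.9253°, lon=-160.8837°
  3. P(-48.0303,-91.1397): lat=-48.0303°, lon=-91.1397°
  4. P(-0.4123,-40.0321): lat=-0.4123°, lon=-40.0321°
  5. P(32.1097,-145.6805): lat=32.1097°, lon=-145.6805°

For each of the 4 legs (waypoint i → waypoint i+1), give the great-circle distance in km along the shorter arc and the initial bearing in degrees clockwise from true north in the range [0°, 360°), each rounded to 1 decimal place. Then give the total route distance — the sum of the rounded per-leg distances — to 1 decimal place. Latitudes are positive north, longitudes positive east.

Leg 1: φ1=-0.9209945, φ2=-0.2255890, Δφ=0.6954055, Δλ=-0.0582015 rad; a=sin²(Δφ/2)+cosφ1·cosφ2·sin²(Δλ/2)=0.1166022652; c=2·atan2(√a, √(1-a))=0.696962496; dist=6371·c=4440.348 ≈ 4440.3 km; running total=4440.3 km
Leg 1 bearing: y=sinΔλ·cosφ2=-0.05669479, x=cosφ1·sinφ2-sinφ1·cosφ2·cosΔλ=0.63938283; θ=atan2(y, x)=-5.0672° <0 so +360° → 354.9328° ≈ 354.9°
Leg 2: φ1=-0.2255890, φ2=-0.8382869, Δφ=-0.6126978, Δλ=1.2172624 rad; a=sin²(Δφ/2)+cosφ1·cosφ2·sin²(Δλ/2)=0.3040165037; c=2·atan2(√a, √(1-a))=1.168027622; dist=6371·c=7441.504 ≈ 7441.5 km; running total=11881.8 km
Leg 2 bearing: y=sinΔλ·cosφ2=0.62737950, x=cosφ1·sinφ2-sinφ1·cosφ2·cosΔλ=-0.67287208; θ=atan2(y, x)=137.0038° ≈ 137.0°
Leg 3: φ1=-0.8382869, φ2=-0.0071960, Δφ=0.8310909, Δλ=0.8919959 rad; a=sin²(Δφ/2)+cosφ1·cosφ2·sin²(Δλ/2)=0.2873936458; c=2·atan2(√a, √(1-a))=1.131599442; dist=6371·c=7209.420 ≈ 7209.4 km; running total=19091.2 km
Leg 3 bearing: y=sinΔλ·cosφ2=0.77830629, x=cosφ1·sinφ2-sinφ1·cosφ2·cosΔλ=0.46198861; θ=atan2(y, x)=59.3074° ≈ 59.3°
Leg 4: φ1=-0.0071960, φ2=0.5604200, Δφ=0.5676160, Δλ=-1.8439124 rad; a=sin²(Δφ/2)+cosφ1·cosφ2·sin²(Δλ/2)=0.6161458922; c=2·atan2(√a, √(1-a))=1.805229586; dist=6371·c=11501.118 ≈ 11501.1 km; running total=30592.3 km
Leg 4 bearing: y=sinΔλ·cosφ2=-0.81563675, x=cosφ1·sinφ2-sinφ1·cosφ2·cosΔλ=0.52988415; θ=atan2(y, x)=-56.9899° <0 so +360° → 303.0101° ≈ 303.0°

Leg 1: dist=4440.3 km, bearing=354.9°
Leg 2: dist=7441.5 km, bearing=137.0°
Leg 3: dist=7209.4 km, bearing=59.3°
Leg 4: dist=11501.1 km, bearing=303.0°
Total: 30592.3 km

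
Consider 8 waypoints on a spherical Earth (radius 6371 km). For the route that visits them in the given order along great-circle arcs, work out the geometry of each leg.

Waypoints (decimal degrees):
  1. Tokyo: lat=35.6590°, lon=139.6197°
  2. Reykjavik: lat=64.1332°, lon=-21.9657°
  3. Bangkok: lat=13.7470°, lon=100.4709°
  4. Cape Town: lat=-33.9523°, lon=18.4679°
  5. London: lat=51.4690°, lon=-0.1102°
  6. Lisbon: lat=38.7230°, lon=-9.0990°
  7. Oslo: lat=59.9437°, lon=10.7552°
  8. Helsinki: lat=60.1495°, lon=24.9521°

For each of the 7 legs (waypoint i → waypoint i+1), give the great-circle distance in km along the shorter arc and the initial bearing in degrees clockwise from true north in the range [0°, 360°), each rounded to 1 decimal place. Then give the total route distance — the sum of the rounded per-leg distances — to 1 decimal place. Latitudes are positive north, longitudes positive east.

Leg 1: dist=8801.2 km, bearing=351.9°
Leg 2: dist=10093.4 km, bearing=55.1°
Leg 3: dist=10138.9 km, bearing=235.2°
Leg 4: dist=9670.3 km, bearing=348.5°
Leg 5: dist=1580.4 km, bearing=209.8°
Leg 6: dist=2739.5 km, bearing=24.1°
Leg 7: dist=787.0 km, bearing=82.2°
Total: 43810.7 km

Leg 1: φ1=0.6223670, φ2=1.1193355, Δφ=0.4969685, Δλ=-2.8201973 rad; a=sin²(Δφ/2)+cosφ1·cosφ2·sin²(Δλ/2)=0.4058868930; c=2·atan2(√a, √(1-a))=1.381440562; dist=6371·c=8801.158 ≈ 8801.2 km; running total=8801.2 km
Leg 1 bearing: y=sinΔλ·cosφ2=-0.13781699, x=cosφ1·sinφ2-sinφ1·cosφ2·cosΔλ=0.97240803; θ=atan2(y, x)=-8.0667° <0 so +360° → 351.9333° ≈ 351.9°
Leg 2: φ1=1.1193355, φ2=0.2399304, Δφ=-0.8794051, Δλ=2.1369218 rad; a=sin²(Δφ/2)+cosφ1·cosφ2·sin²(Δλ/2)=0.5067381274; c=2·atan2(√a, √(1-a))=1.584272989; dist=6371·c=10093.403 ≈ 10093.4 km; running total=18894.6 km
Leg 2 bearing: y=sinΔλ·cosφ2=0.81980910, x=cosφ1·sinφ2-sinφ1·cosφ2·cosΔλ=0.57247833; θ=atan2(y, x)=55.0731° ≈ 55.1°
Leg 3: φ1=0.2399304, φ2=-0.5925794, Δφ=-0.8325098, Δλ=-1.4312223 rad; a=sin²(Δφ/2)+cosφ1·cosφ2·sin²(Δλ/2)=0.5103120125; c=2·atan2(√a, √(1-a))=1.591421814; dist=6371·c=10138.948 ≈ 10138.9 km; running total=29033.5 km
Leg 3 bearing: y=sinΔλ·cosφ2=-0.82143620, x=cosφ1·sinφ2-sinφ1·cosφ2·cosΔλ=-0.56992737; θ=atan2(y, x)=-124.7536° <0 so +360° → 235.2464° ≈ 235.2°
Leg 4: φ1=-0.5925794, φ2=0.8983035, Δφ=1.4908829, Δλ=-0.3242490 rad; a=sin²(Δφ/2)+cosφ1·cosφ2·sin²(Δλ/2)=0.4735491226; c=2·atan2(√a, √(1-a))=1.517869866; dist=6371·c=9670.349 ≈ 9670.3 km; running total=38703.8 km
Leg 4 bearing: y=sinΔλ·cosφ2=-0.19846619, x=cosφ1·sinφ2-sinφ1·cosφ2·cosΔλ=0.97867900; θ=atan2(y, x)=-11.4635° <0 so +360° → 348.5365° ≈ 348.5°
Leg 5: φ1=0.8983035, φ2=0.6758438, Δφ=-0.2224597, Δλ=-0.1568842 rad; a=sin²(Δφ/2)+cosφ1·cosφ2·sin²(Δλ/2)=0.0153054648; c=2·atan2(√a, √(1-a))=0.248066074; dist=6371·c=1580.429 ≈ 1580.4 km; running total=40284.2 km
Leg 5 bearing: y=sinΔλ·cosφ2=-0.12189631, x=cosφ1·sinφ2-sinφ1·cosφ2·cosΔλ=-0.21313404; θ=atan2(y, x)=-150.2338° <0 so +360° → 209.7662° ≈ 209.8°
Leg 6: φ1=0.6758438, φ2=1.0462149, Δφ=0.3703711, Δλ=0.3465212 rad; a=sin²(Δφ/2)+cosφ1·cosφ2·sin²(Δλ/2)=0.0455166624; c=2·atan2(√a, √(1-a))=0.429997780; dist=6371·c=2739.516 ≈ 2739.5 km; running total=43023.7 km
Leg 6 bearing: y=sinΔλ·cosφ2=0.17010284, x=cosφ1·sinφ2-sinφ1·cosφ2·cosΔλ=0.38058456; θ=atan2(y, x)=24.0823° ≈ 24.1°
Leg 7: φ1=1.0462149, φ2=1.0498068, Δφ=0.0035919, Δλ=0.2477826 rad; a=sin²(Δφ/2)+cosφ1·cosφ2·sin²(Δλ/2)=0.0038100976; c=2·atan2(√a, √(1-a))=0.123530504; dist=6371·c=787.013 ≈ 787.0 km; running total=43810.7 km
Leg 7 bearing: y=sinΔλ·cosφ2=0.12207285, x=cosφ1·sinφ2-sinφ1·cosφ2·cosΔλ=0.01674940; θ=atan2(y, x)=82.1873° ≈ 82.2°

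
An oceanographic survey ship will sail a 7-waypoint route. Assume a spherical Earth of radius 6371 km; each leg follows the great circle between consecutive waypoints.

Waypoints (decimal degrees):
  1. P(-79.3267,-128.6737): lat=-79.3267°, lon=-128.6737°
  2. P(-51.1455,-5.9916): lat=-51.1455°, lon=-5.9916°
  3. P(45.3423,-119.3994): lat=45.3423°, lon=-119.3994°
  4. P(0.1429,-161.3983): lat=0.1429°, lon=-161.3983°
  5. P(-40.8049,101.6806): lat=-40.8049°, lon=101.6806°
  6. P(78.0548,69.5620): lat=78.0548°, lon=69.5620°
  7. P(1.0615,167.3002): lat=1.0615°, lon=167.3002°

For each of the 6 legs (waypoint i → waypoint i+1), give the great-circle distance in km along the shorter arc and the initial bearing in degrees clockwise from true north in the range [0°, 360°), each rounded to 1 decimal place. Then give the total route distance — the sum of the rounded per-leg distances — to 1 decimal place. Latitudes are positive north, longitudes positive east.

Leg 1: φ1=-1.3845121, φ2=-0.8926574, Δφ=0.4918547, Δλ=2.1412066 rad; a=sin²(Δφ/2)+cosφ1·cosφ2·sin²(Δλ/2)=0.1487355406; c=2·atan2(√a, √(1-a))=0.791851461; dist=6371·c=5044.886 ≈ 5044.9 km; running total=5044.9 km
Leg 1 bearing: y=sinΔλ·cosφ2=0.52802330, x=cosφ1·sinφ2-sinφ1·cosφ2·cosΔλ=-0.47712107; θ=atan2(y, x)=132.1009° ≈ 132.1°
Leg 2: φ1=-0.8926574, φ2=0.7913724, Δφ=1.6840298, Δλ=-1.9793395 rad; a=sin²(Δφ/2)+cosφ1·cosφ2·sin²(Δλ/2)=0.8645537572; c=2·atan2(√a, √(1-a))=2.387813328; dist=6371·c=15212.759 ≈ 15212.8 km; running total=20257.7 km
Leg 2 bearing: y=sinΔλ·cosφ2=-0.64502395, x=cosφ1·sinφ2-sinφ1·cosφ2·cosΔλ=0.22879321; θ=atan2(y, x)=-70.4702° <0 so +360° → 289.5298° ≈ 289.5°
Leg 3: φ1=0.7913724, φ2=0.0024941, Δφ=-0.7888783, Δλ=-0.7330191 rad; a=sin²(Δφ/2)+cosφ1·cosφ2·sin²(Δλ/2)=0.2379422500; c=2·atan2(√a, √(1-a))=1.019120122; dist=6371·c=6492.814 ≈ 6492.8 km; running total=26750.5 km
Leg 3 bearing: y=sinΔλ·cosφ2=-0.66911426, x=cosφ1·sinφ2-sinφ1·cosφ2·cosΔλ=-0.52686721; θ=atan2(y, x)=-128.2172° <0 so +360° → 231.7828° ≈ 231.8°
Leg 4: φ1=0.0024941, φ2=-0.7121799, Δφ=-0.7146739, Δλ=4.5915930 rad; a=sin²(Δφ/2)+cosφ1·cosφ2·sin²(Δλ/2)=0.5464212822; c=2·atan2(√a, √(1-a))=1.663772791; dist=6371·c=10599.896 ≈ 10599.9 km; running total=37350.4 km
Leg 4 bearing: y=sinΔλ·cosφ2=-0.75142338, x=cosφ1·sinφ2-sinφ1·cosφ2·cosΔλ=-0.65325582; θ=atan2(y, x)=-131.0023° <0 so +360° → 228.9977° ≈ 229.0°
Leg 5: φ1=-0.7121799, φ2=1.3623133, Δφ=2.0744931, Δλ=-0.5605753 rad; a=sin²(Δφ/2)+cosφ1·cosφ2·sin²(Δλ/2)=0.7533223351; c=2·atan2(√a, √(1-a))=2.102084852; dist=6371·c=13392.383 ≈ 13392.4 km; running total=50742.8 km
Leg 5 bearing: y=sinΔλ·cosφ2=-0.11004370, x=cosφ1·sinφ2-sinφ1·cosφ2·cosΔλ=0.85510325; θ=atan2(y, x)=-7.3331° <0 so +360° → 352.6669° ≈ 352.7°
Leg 6: φ1=1.3623133, φ2=0.0185267, Δφ=-1.3437866, Δλ=1.7058534 rad; a=sin²(Δφ/2)+cosφ1·cosφ2·sin²(Δλ/2)=0.5048697183; c=2·atan2(√a, √(1-a))=1.580535917; dist=6371·c=10069.594 ≈ 10069.6 km; running total=60812.4 km
Leg 6 bearing: y=sinΔλ·cosφ2=0.99072360, x=cosφ1·sinφ2-sinφ1·cosφ2·cosΔλ=0.13554297; θ=atan2(y, x)=82.2096° ≈ 82.2°

Leg 1: dist=5044.9 km, bearing=132.1°
Leg 2: dist=15212.8 km, bearing=289.5°
Leg 3: dist=6492.8 km, bearing=231.8°
Leg 4: dist=10599.9 km, bearing=229.0°
Leg 5: dist=13392.4 km, bearing=352.7°
Leg 6: dist=10069.6 km, bearing=82.2°
Total: 60812.4 km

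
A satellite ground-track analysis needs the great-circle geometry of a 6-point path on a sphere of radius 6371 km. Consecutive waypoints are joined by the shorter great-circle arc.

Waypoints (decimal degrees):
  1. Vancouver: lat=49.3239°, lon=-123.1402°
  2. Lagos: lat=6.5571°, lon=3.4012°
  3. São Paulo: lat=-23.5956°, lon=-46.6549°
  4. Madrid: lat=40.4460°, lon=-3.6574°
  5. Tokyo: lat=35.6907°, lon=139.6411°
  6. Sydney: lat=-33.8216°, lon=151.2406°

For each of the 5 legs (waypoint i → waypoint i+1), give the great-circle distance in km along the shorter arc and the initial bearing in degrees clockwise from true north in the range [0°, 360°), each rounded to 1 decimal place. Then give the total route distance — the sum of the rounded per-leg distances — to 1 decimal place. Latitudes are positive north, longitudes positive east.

Leg 1: φ1=0.8608645, φ2=0.1144430, Δφ=-0.7464215, Δλ=2.2085641 rad; a=sin²(Δφ/2)+cosφ1·cosφ2·sin²(Δλ/2)=0.6494649106; c=2·atan2(√a, √(1-a))=1.874367326; dist=6371·c=11941.594 ≈ 11941.6 km; running total=11941.6 km
Leg 1 bearing: y=sinΔλ·cosφ2=0.79817127, x=cosφ1·sinφ2-sinφ1·cosφ2·cosΔλ=0.52303306; θ=atan2(y, x)=56.7636° ≈ 56.8°
Leg 2: φ1=0.1144430, φ2=-0.4118209, Δφ=-0.5262639, Δλ=-0.8736438 rad; a=sin²(Δφ/2)+cosφ1·cosφ2·sin²(Δλ/2)=0.2305995684; c=2·atan2(√a, √(1-a))=1.001783287; dist=6371·c=6382.361 ≈ 6382.4 km; running total=18324.0 km
Leg 2 bearing: y=sinΔλ·cosφ2=-0.70257454, x=cosφ1·sinφ2-sinφ1·cosφ2·cosΔλ=-0.46484690; θ=atan2(y, x)=-123.4900° <0 so +360° → 236.5100° ≈ 236.5°
Leg 3: φ1=-0.4118209, φ2=0.7059159, Δφ=1.1177368, Δλ=0.7504479 rad; a=sin²(Δφ/2)+cosφ1·cosφ2·sin²(Δλ/2)=0.3748062412; c=2·atan2(√a, √(1-a))=1.317715824; dist=6371·c=8395.168 ≈ 8395.2 km; running total=26719.2 km
Leg 3 bearing: y=sinΔλ·cosφ2=0.51898855, x=cosφ1·sinφ2-sinφ1·cosφ2·cosΔλ=0.81728635; θ=atan2(y, x)=32.4161° ≈ 32.4°
Leg 4: φ1=0.7059159, φ2=0.6229202, Δφ=-0.0829956, Δλ=2.5010306 rad; a=sin²(Δφ/2)+cosφ1·cosφ2·sin²(Δλ/2)=0.5585388163; c=2·atan2(√a, √(1-a))=1.688143090; dist=6371·c=10755.160 ≈ 10755.2 km; running total=37474.4 km
Leg 4 bearing: y=sinΔλ·cosφ2=0.48539518, x=cosφ1·sinφ2-sinφ1·cosφ2·cosΔλ=0.86642042; θ=atan2(y, x)=29.2589° ≈ 29.3°
Leg 5: φ1=0.6229202, φ2=-0.5902983, Δφ=-1.2132185, Δλ=0.2024495 rad; a=sin²(Δφ/2)+cosφ1·cosφ2·sin²(Δλ/2)=0.3318869304; c=2·atan2(√a, √(1-a))=1.227889462; dist=6371·c=7822.884 ≈ 7822.9 km; running total=45297.3 km
Leg 5 bearing: y=sinΔλ·cosφ2=0.16704335, x=cosφ1·sinφ2-sinφ1·cosφ2·cosΔλ=-0.92684870; θ=atan2(y, x)=169.7834° ≈ 169.8°

Leg 1: dist=11941.6 km, bearing=56.8°
Leg 2: dist=6382.4 km, bearing=236.5°
Leg 3: dist=8395.2 km, bearing=32.4°
Leg 4: dist=10755.2 km, bearing=29.3°
Leg 5: dist=7822.9 km, bearing=169.8°
Total: 45297.3 km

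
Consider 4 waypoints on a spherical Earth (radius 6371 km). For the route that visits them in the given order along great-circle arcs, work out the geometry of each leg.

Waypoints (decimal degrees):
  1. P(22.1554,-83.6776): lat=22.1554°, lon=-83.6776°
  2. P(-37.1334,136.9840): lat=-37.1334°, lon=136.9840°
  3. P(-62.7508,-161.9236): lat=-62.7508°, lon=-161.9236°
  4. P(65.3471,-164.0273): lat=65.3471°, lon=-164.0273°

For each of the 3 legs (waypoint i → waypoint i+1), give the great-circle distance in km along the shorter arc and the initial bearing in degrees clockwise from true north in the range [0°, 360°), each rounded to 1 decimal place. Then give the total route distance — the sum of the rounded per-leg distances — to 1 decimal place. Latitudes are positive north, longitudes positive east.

Leg 1: φ1=0.3866847, φ2=-0.6481001, Δφ=-1.0347848, Δλ=3.8512715 rad; a=sin²(Δφ/2)+cosφ1·cosφ2·sin²(Δλ/2)=0.8938809120; c=2·atan2(√a, √(1-a))=2.477963314; dist=6371·c=15787.104 ≈ 15787.1 km; running total=15787.1 km
Leg 1 bearing: y=sinΔλ·cosφ2=-0.51946862, x=cosφ1·sinφ2-sinφ1·cosφ2·cosΔλ=-0.33103423; θ=atan2(y, x)=-122.5075° <0 so +360° → 237.4925° ≈ 237.5°
Leg 2: φ1=-0.6481001, φ2=-1.0952081, Δφ=-0.4471080, Δλ=-5.2169218 rad; a=sin²(Δφ/2)+cosφ1·cosφ2·sin²(Δλ/2)=0.1434348003; c=2·atan2(√a, √(1-a))=0.776842779; dist=6371·c=4949.265 ≈ 4949.3 km; running total=20736.4 km
Leg 2 bearing: y=sinΔλ·cosφ2=0.40081215, x=cosφ1·sinφ2-sinφ1·cosφ2·cosΔλ=-0.57514751; θ=atan2(y, x)=145.1279° ≈ 145.1°
Leg 3: φ1=-1.0952081, φ2=1.1405221, Δφ=2.2357301, Δλ=-0.0367165 rad; a=sin²(Δφ/2)+cosφ1·cosφ2·sin²(Δλ/2)=0.8085678750; c=2·atan2(√a, √(1-a))=2.235893694; dist=6371·c=14244.879 ≈ 14244.9 km; running total=34981.3 km
Leg 3 bearing: y=sinΔλ·cosφ2=-0.01531175, x=cosφ1·sinφ2-sinφ1·cosφ2·cosΔλ=0.78670771; θ=atan2(y, x)=-1.1150° <0 so +360° → 358.8850° ≈ 358.9°

Leg 1: dist=15787.1 km, bearing=237.5°
Leg 2: dist=4949.3 km, bearing=145.1°
Leg 3: dist=14244.9 km, bearing=358.9°
Total: 34981.3 km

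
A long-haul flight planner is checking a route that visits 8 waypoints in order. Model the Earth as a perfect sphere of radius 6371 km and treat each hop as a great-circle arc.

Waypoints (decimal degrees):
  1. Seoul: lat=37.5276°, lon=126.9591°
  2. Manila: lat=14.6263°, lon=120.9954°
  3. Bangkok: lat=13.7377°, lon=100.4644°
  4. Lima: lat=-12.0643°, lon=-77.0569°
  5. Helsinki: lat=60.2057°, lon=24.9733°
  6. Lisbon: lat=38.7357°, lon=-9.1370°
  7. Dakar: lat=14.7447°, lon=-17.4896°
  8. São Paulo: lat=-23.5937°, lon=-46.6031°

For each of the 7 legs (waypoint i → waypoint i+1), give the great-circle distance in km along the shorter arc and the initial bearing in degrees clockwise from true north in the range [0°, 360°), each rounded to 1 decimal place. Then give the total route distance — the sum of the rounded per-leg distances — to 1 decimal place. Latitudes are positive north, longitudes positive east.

Leg 1: φ1=0.6549802, φ2=0.2552771, Δφ=-0.3997031, Δλ=-0.1040862 rad; a=sin²(Δφ/2)+cosφ1·cosφ2·sin²(Δλ/2)=0.0414882175; c=2·atan2(√a, √(1-a))=0.410243924; dist=6371·c=2613.664 ≈ 2613.7 km; running total=2613.7 km
Leg 1 bearing: y=sinΔλ·cosφ2=-0.10053136, x=cosφ1·sinφ2-sinφ1·cosφ2·cosΔλ=-0.38595495; θ=atan2(y, x)=-165.4003° <0 so +360° → 194.5997° ≈ 194.6°
Leg 2: φ1=0.2552771, φ2=0.2397681, Δφ=-0.0155090, Δλ=-0.3583335 rad; a=sin²(Δφ/2)+cosφ1·cosφ2·sin²(Δλ/2)=0.0299105749; c=2·atan2(√a, √(1-a))=0.347641423; dist=6371·c=2214.824 ≈ 2214.8 km; running total=4828.5 km
Leg 2 bearing: y=sinΔλ·cosφ2=-0.34068127, x=cosφ1·sinφ2-sinφ1·cosφ2·cosΔλ=0.00007181; θ=atan2(y, x)=-89.9879° <0 so +360° → 270.0121° ≈ 270.0°
Leg 3: φ1=0.2397681, φ2=-0.2105618, Δφ=-0.4503299, Δλ=-3.0983312 rad; a=sin²(Δφ/2)+cosφ1·cosφ2·sin²(Δλ/2)=0.9993423663; c=2·atan2(√a, √(1-a))=3.090298290; dist=6371·c=19688.290 ≈ 19688.3 km; running total=24516.8 km
Leg 3 bearing: y=sinΔλ·cosφ2=-0.04229279, x=cosφ1·sinφ2-sinφ1·cosφ2·cosΔλ=0.02898490; θ=atan2(y, x)=-55.5756° <0 so +360° → 304.4244° ≈ 304.4°
Leg 4: φ1=-0.2105618, φ2=1.0507877, Δφ=1.2613495, Δλ=1.7807629 rad; a=sin²(Δφ/2)+cosφ1·cosφ2·sin²(Δλ/2)=0.6413294556; c=2·atan2(√a, √(1-a))=1.857361258; dist=6371·c=11833.249 ≈ 11833.2 km; running total=36350.0 km
Leg 4 bearing: y=sinΔλ·cosφ2=0.48597492, x=cosφ1·sinφ2-sinφ1·cosφ2·cosΔλ=0.82700200; θ=atan2(y, x)=30.4400° ≈ 30.4°
Leg 5: φ1=1.0507877, φ2=0.6760655, Δφ=-0.3747222, Δλ=-0.5953370 rad; a=sin²(Δφ/2)+cosφ1·cosφ2·sin²(Δλ/2)=0.0680361323; c=2·atan2(√a, √(1-a))=0.527778991; dist=6371·c=3362.480 ≈ 3362.5 km; running total=39712.5 km
Leg 5 bearing: y=sinΔλ·cosφ2=-0.43743733, x=cosφ1·sinφ2-sinφ1·cosφ2·cosΔλ=-0.24955450; θ=atan2(y, x)=-119.7044° <0 so +360° → 240.2956° ≈ 240.3°
Leg 6: φ1=0.6760655, φ2=0.2573436, Δφ=-0.4187219, Δλ=-0.1457804 rad; a=sin²(Δφ/2)+cosφ1·cosφ2·sin²(Δλ/2)=0.0471961035; c=2·atan2(√a, √(1-a))=0.437985710; dist=6371·c=2790.407 ≈ 2790.4 km; running total=42502.9 km
Leg 6 bearing: y=sinΔλ·cosφ2=-0.14048093, x=cosφ1·sinφ2-sinφ1·cosφ2·cosΔλ=-0.40017450; θ=atan2(y, x)=-160.6564° <0 so +360° → 199.3436° ≈ 199.3°
Leg 7: φ1=0.2573436, φ2=-0.4117877, Δφ=-0.6691313, Δλ=-0.5081264 rad; a=sin²(Δφ/2)+cosφ1·cosφ2·sin²(Δλ/2)=0.1638037383; c=2·atan2(√a, √(1-a))=0.833359976; dist=6371·c=5309.336 ≈ 5309.3 km; running total=47812.2 km
Leg 7 bearing: y=sinΔλ·cosφ2=-0.44586968, x=cosφ1·sinφ2-sinφ1·cosφ2·cosΔλ=-0.59083714; θ=atan2(y, x)=-142.9603° <0 so +360° → 217.0397° ≈ 217.0°

Leg 1: dist=2613.7 km, bearing=194.6°
Leg 2: dist=2214.8 km, bearing=270.0°
Leg 3: dist=19688.3 km, bearing=304.4°
Leg 4: dist=11833.2 km, bearing=30.4°
Leg 5: dist=3362.5 km, bearing=240.3°
Leg 6: dist=2790.4 km, bearing=199.3°
Leg 7: dist=5309.3 km, bearing=217.0°
Total: 47812.2 km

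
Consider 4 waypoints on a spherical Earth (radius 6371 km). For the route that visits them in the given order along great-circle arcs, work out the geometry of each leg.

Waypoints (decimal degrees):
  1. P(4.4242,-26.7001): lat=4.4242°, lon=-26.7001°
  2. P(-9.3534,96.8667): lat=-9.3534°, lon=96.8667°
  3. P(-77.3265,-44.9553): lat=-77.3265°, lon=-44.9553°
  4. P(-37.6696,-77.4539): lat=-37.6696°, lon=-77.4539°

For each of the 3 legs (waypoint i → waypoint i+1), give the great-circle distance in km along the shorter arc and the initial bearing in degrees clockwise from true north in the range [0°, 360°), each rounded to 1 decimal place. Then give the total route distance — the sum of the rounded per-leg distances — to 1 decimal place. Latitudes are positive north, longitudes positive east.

Leg 1: φ1=0.0772169, φ2=-0.1632476, Δφ=-0.2404645, Δλ=2.1566475 rad; a=sin²(Δφ/2)+cosφ1·cosφ2·sin²(Δλ/2)=0.7782345916; c=2·atan2(√a, √(1-a))=2.160926499; dist=6371·c=13767.263 ≈ 13767.3 km; running total=13767.3 km
Leg 1 bearing: y=sinΔλ·cosφ2=0.82216354, x=cosφ1·sinφ2-sinφ1·cosφ2·cosΔλ=-0.11995483; θ=atan2(y, x)=98.3010° ≈ 98.3°
Leg 2: φ1=-0.1632476, φ2=-1.3496020, Δφ=-1.1863544, Δλ=-2.4752609 rad; a=sin²(Δφ/2)+cosφ1·cosφ2·sin²(Δλ/2)=0.5058041800; c=2·atan2(√a, √(1-a))=1.582404948; dist=6371·c=10081.502 ≈ 10081.5 km; running total=23848.8 km
Leg 2 bearing: y=sinΔλ·cosφ2=-0.13560949, x=cosφ1·sinφ2-sinφ1·cosφ2·cosΔλ=-0.99069436; θ=atan2(y, x)=-172.2056° <0 so +360° → 187.7944° ≈ 187.8°
Leg 3: φ1=-1.3496020, φ2=-0.6574585, Δφ=0.6921435, Δλ=-0.5672076 rad; a=sin²(Δφ/2)+cosφ1·cosφ2·sin²(Δλ/2)=0.1286573879; c=2·atan2(√a, √(1-a))=0.733724887; dist=6371·c=4674.561 ≈ 4674.6 km; running total=28523.4 km
Leg 3 bearing: y=sinΔλ·cosφ2=-0.42528206, x=cosφ1·sinφ2-sinφ1·cosφ2·cosΔλ=0.51725606; θ=atan2(y, x)=-39.4267° <0 so +360° → 320.5733° ≈ 320.6°

Leg 1: dist=13767.3 km, bearing=98.3°
Leg 2: dist=10081.5 km, bearing=187.8°
Leg 3: dist=4674.6 km, bearing=320.6°
Total: 28523.4 km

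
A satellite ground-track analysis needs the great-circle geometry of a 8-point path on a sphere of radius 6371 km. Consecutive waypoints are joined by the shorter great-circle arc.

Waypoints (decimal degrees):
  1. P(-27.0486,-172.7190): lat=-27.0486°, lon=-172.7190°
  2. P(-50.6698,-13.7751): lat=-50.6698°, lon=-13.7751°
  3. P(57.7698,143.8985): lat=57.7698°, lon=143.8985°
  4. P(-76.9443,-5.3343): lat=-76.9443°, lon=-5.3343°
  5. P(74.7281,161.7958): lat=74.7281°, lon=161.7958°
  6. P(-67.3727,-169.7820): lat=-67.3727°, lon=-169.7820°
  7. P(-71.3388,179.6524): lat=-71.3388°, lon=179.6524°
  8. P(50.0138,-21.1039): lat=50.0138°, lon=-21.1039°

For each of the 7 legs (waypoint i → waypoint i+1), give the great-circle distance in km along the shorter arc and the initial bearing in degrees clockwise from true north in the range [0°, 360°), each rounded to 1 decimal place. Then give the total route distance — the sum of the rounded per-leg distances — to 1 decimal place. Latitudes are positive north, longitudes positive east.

Leg 1: dist=11128.4 km, bearing=166.6°
Leg 2: dist=18373.6 km, bearing=52.7°
Leg 3: dist=17575.3 km, bearing=198.0°
Leg 4: dist=19588.3 km, bearing=118.8°
Leg 5: dist=15929.2 km, bearing=162.2°
Leg 6: dist=603.4 km, bearing=218.3°
Leg 7: dist=17420.1 km, bearing=144.9°
Total: 100618.3 km

Leg 1: φ1=-0.4720871, φ2=-0.8843548, Δφ=-0.4122677, Δλ=2.7740944 rad; a=sin²(Δφ/2)+cosφ1·cosφ2·sin²(Δλ/2)=0.5875133634; c=2·atan2(√a, √(1-a))=1.746729241; dist=6371·c=11128.412 ≈ 11128.4 km; running total=11128.4 km
Leg 1 bearing: y=sinΔλ·cosφ2=0.22770878, x=cosφ1·sinφ2-sinφ1·cosφ2·cosΔλ=-0.95786970; θ=atan2(y, x)=166.6276° ≈ 166.6°
Leg 2: φ1=-0.8843548, φ2=1.0082732, Δφ=1.8926281, Δλ=2.7519235 rad; a=sin²(Δφ/2)+cosφ1·cosφ2·sin²(Δλ/2)=0.9834963376; c=2·atan2(√a, √(1-a))=2.883947468; dist=6371·c=18373.629 ≈ 18373.6 km; running total=29502.0 km
Leg 2 bearing: y=sinΔλ·cosφ2=0.20259974, x=cosφ1·sinφ2-sinφ1·cosφ2·cosΔλ=0.15452673; θ=atan2(y, x)=52.6665° ≈ 52.7°
Leg 3: φ1=1.0082732, φ2=-1.3429314, Δφ=-2.3512046, Δλ=-2.6046037 rad; a=sin²(Δφ/2)+cosφ1·cosφ2·sin²(Δλ/2)=0.9637829596; c=2·atan2(√a, √(1-a))=2.758641418; dist=6371·c=17575.304 ≈ 17575.3 km; running total=47077.3 km
Leg 3 bearing: y=sinΔλ·cosφ2=-0.11555845, x=cosφ1·sinφ2-sinφ1·cosφ2·cosΔλ=-0.35534168; θ=atan2(y, x)=-161.9853° <0 so +360° → 198.0147° ≈ 198.0°
Leg 4: φ1=-1.3429314, φ2=1.3042514, Δφ=2.6471828, Δλ=2.9169705 rad; a=sin²(Δφ/2)+cosφ1·cosφ2·sin²(Δλ/2)=0.9988786222; c=2·atan2(√a, √(1-a))=3.074606172; dist=6371·c=19588.316 ≈ 19588.3 km; running total=66665.6 km
Leg 4 bearing: y=sinΔλ·cosφ2=0.05866918, x=cosφ1·sinφ2-sinφ1·cosφ2·cosΔλ=-0.03222434; θ=atan2(y, x)=118.7780° ≈ 118.8°
Leg 5: φ1=1.3042514, φ2=-1.1758754, Δφ=-2.4801268, Δλ=-5.7871243 rad; a=sin²(Δφ/2)+cosφ1·cosφ2·sin²(Δλ/2)=0.9006538324; c=2·atan2(√a, √(1-a))=2.500274164; dist=6371·c=15929.247 ≈ 15929.2 km; running total=82594.8 km
Leg 5 bearing: y=sinΔλ·cosφ2=0.18312047, x=cosφ1·sinφ2-sinφ1·cosφ2·cosΔλ=-0.56953746; θ=atan2(y, x)=162.1761° ≈ 162.2°
Leg 6: φ1=-1.1758754, φ2=-1.2450969, Δφ=-0.0692215, Δλ=6.0987808 rad; a=sin²(Δφ/2)+cosφ1·cosφ2·sin²(Δλ/2)=0.0022410046; c=2·atan2(√a, √(1-a))=0.094713897; dist=6371·c=603.422 ≈ 603.4 km; running total=83198.2 km
Leg 6 bearing: y=sinΔλ·cosφ2=-0.05867034, x=cosφ1·sinφ2-sinφ1·cosφ2·cosΔλ=-0.07417358; θ=atan2(y, x)=-141.6565° <0 so +360° → 218.3435° ≈ 218.3°
Leg 7: φ1=-1.2450969, φ2=0.8729055, Δφ=2.1180024, Δλ=-3.5038584 rad; a=sin²(Δφ/2)+cosφ1·cosφ2·sin²(Δλ/2)=0.9590937389; c=2·atan2(√a, √(1-a))=2.734276886; dist=6371·c=17420.078 ≈ 17420.1 km; running total=100618.3 km
Leg 7 bearing: y=sinΔλ·cosφ2=0.22773459, x=cosφ1·sinφ2-sinφ1·cosφ2·cosΔλ=-0.32414304; θ=atan2(y, x)=144.9091° ≈ 144.9°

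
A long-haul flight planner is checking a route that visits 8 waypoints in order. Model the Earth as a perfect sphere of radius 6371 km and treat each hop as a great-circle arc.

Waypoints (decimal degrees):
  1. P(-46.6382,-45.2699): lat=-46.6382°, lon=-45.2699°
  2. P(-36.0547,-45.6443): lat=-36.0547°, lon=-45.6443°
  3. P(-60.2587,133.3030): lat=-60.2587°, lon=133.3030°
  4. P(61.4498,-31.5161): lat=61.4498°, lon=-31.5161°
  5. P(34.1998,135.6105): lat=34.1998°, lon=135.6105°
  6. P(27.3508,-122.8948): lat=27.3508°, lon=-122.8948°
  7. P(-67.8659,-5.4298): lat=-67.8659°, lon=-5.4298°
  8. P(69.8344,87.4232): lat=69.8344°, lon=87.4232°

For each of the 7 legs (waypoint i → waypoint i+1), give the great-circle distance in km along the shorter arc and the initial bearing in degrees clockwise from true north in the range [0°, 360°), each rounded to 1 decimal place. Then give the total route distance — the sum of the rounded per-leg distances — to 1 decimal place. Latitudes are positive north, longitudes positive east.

Leg 1: dist=1177.2 km, bearing=358.4°
Leg 2: dist=9305.1 km, bearing=179.5°
Leg 3: dist=19184.3 km, bearing=285.7°
Leg 4: dist=9315.7 km, bearing=10.7°
Leg 5: dist=9293.5 km, bearing=61.2°
Leg 6: dist=13948.9 km, bearing=155.8°
Leg 7: dist=16808.5 km, bearing=45.5°
Total: 79033.2 km

Leg 1: φ1=-0.8139901, φ2=-0.6292732, Δφ=0.1847169, Δλ=-0.0065345 rad; a=sin²(Δφ/2)+cosφ1·cosφ2·sin²(Δλ/2)=0.0085117842; c=2·atan2(√a, √(1-a))=0.184781434; dist=6371·c=1177.243 ≈ 1177.2 km; running total=1177.2 km
Leg 1 bearing: y=sinΔλ·cosφ2=-0.00528282, x=cosφ1·sinφ2-sinφ1·cosφ2·cosΔλ=0.18365573; θ=atan2(y, x)=-1.6476° <0 so +360° → 358.3524° ≈ 358.4°
Leg 2: φ1=-0.6292732, φ2=-1.0517127, Δφ=-0.4224395, Δλ=3.1232196 rad; a=sin²(Δφ/2)+cosφ1·cosφ2·sin²(Δλ/2)=0.4449827694; c=2·atan2(√a, √(1-a))=1.460538605; dist=6371·c=9305.091 ≈ 9305.1 km; running total=10482.3 km
Leg 2 bearing: y=sinΔλ·cosφ2=0.00911409, x=cosφ1·sinφ2-sinφ1·cosφ2·cosΔλ=-0.99388598; θ=atan2(y, x)=179.4746° ≈ 179.5°
Leg 3: φ1=-1.0517127, φ2=1.0725013, Δφ=2.1242141, Δλ=-2.8766360 rad; a=sin²(Δφ/2)+cosφ1·cosφ2·sin²(Δλ/2)=0.9957551445; c=2·atan2(√a, √(1-a))=3.011195179; dist=6371·c=19184.324 ≈ 19184.3 km; running total=29666.6 km
Leg 3 bearing: y=sinΔλ·cosφ2=-0.12515394, x=cosφ1·sinφ2-sinφ1·cosφ2·cosΔλ=0.03526808; θ=atan2(y, x)=-74.2623° <0 so +360° → 285.7377° ≈ 285.7°
Leg 4: φ1=1.0725013, φ2=0.5968991, Δφ=-0.4756022, Δλ=2.9169094 rad; a=sin²(Δφ/2)+cosφ1·cosφ2·sin²(Δλ/2)=0.4458099788; c=2·atan2(√a, √(1-a))=1.462202979; dist=6371·c=9315.695 ≈ 9315.7 km; running total=38982.3 km
Leg 4 bearing: y=sinΔλ·cosφ2=0.18427196, x=cosφ1·sinφ2-sinφ1·cosφ2·cosΔλ=0.97688157; θ=atan2(y, x)=10.6823° ≈ 10.7°
Leg 5: φ1=0.5968991, φ2=0.4773615, Δφ=-0.1195376, Δλ=-4.5117686 rad; a=sin²(Δφ/2)+cosφ1·cosφ2·sin²(Δλ/2)=0.4440765003; c=2·atan2(√a, √(1-a))=1.458714808; dist=6371·c=9293.472 ≈ 9293.5 km; running total=48275.8 km
Leg 5 bearing: y=sinΔλ·cosφ2=0.87039553, x=cosφ1·sinφ2-sinφ1·cosφ2·cosΔλ=0.47948084; θ=atan2(y, x)=61.1506° ≈ 61.2°
Leg 6: φ1=0.4773615, φ2=-1.1844834, Δφ=-1.6618449, Δλ=2.0501510 rad; a=sin²(Δφ/2)+cosφ1·cosφ2·sin²(Δλ/2)=0.7899621911; c=2·atan2(√a, √(1-a))=2.189432194; dist=6371·c=13948.873 ≈ 13948.9 km; running total=62224.7 km
Leg 6 bearing: y=sinΔλ·cosφ2=0.33431028, x=cosφ1·sinφ2-sinφ1·cosφ2·cosΔλ=-0.74291611; θ=atan2(y, x)=155.7724° ≈ 155.8°
Leg 7: φ1=-1.1844834, φ2=1.2188402, Δφ=2.4033236, Δλ=1.6205906 rad; a=sin²(Δφ/2)+cosφ1·cosφ2·sin²(Δλ/2)=0.9379936122; c=2·atan2(√a, √(1-a))=2.638275119; dist=6371·c=16808.451 ≈ 16808.5 km; running total=79033.2 km
Leg 7 bearing: y=sinΔλ·cosφ2=0.34430738, x=cosφ1·sinφ2-sinφ1·cosφ2·cosΔλ=0.33778515; θ=atan2(y, x)=45.5479° ≈ 45.5°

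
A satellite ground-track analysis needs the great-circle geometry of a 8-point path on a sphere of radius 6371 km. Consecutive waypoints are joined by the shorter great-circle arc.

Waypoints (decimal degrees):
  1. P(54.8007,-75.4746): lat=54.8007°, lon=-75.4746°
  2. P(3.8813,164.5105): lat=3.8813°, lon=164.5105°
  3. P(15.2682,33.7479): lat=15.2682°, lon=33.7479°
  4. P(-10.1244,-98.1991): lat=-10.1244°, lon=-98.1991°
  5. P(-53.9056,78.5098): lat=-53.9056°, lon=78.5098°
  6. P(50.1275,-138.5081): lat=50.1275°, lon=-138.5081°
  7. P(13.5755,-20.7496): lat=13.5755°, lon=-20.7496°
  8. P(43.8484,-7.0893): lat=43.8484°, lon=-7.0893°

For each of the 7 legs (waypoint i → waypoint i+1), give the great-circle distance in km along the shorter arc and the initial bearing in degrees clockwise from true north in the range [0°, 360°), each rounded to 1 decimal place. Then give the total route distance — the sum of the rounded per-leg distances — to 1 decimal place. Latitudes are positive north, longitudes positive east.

Leg 1: φ1=0.9564526, φ2=0.0677415, Δφ=-0.8887112, Δλ=4.1885302 rad; a=sin²(Δφ/2)+cosφ1·cosφ2·sin²(Δλ/2)=0.6161834503; c=2·atan2(√a, √(1-a))=1.805306815; dist=6371·c=11501.610 ≈ 11501.6 km; running total=11501.6 km
Leg 1 bearing: y=sinΔλ·cosφ2=-0.86390935, x=cosφ1·sinφ2-sinφ1·cosφ2·cosΔλ=0.44684030; θ=atan2(y, x)=-62.6506° <0 so +360° → 297.3494° ≈ 297.3°
Leg 2: φ1=0.0677415, φ2=0.2664804, Δφ=0.1987389, Δλ=-2.2822379 rad; a=sin²(Δφ/2)+cosφ1·cosφ2·sin²(Δλ/2)=0.8053052741; c=2·atan2(√a, √(1-a))=2.227627650; dist=6371·c=14192.216 ≈ 14192.2 km; running total=25693.8 km
Leg 2 bearing: y=sinΔλ·cosφ2=-0.73068726, x=cosφ1·sinφ2-sinφ1·cosφ2·cosΔλ=0.30537008; θ=atan2(y, x)=-67.3189° <0 so +360° → 292.6811° ≈ 292.7°
Leg 3: φ1=0.2664804, φ2=-0.1767041, Δφ=-0.4431845, Δλ=-2.3029096 rad; a=sin²(Δφ/2)+cosφ1·cosφ2·sin²(Δλ/2)=0.8405495423; c=2·atan2(√a, √(1-a))=2.320059005; dist=6371·c=14781.096 ≈ 14781.1 km; running total=40474.9 km
Leg 3 bearing: y=sinΔλ·cosφ2=-0.73218189, x=cosφ1·sinφ2-sinφ1·cosφ2·cosΔλ=0.00370380; θ=atan2(y, x)=-89.7102° <0 so +360° → 270.2898° ≈ 270.3°
Leg 4: φ1=-0.1767041, φ2=-0.9408302, Δφ=-0.7641261, Δλ=3.0841521 rad; a=sin²(Δφ/2)+cosφ1·cosφ2·sin²(Δλ/2)=0.7184720023; c=2·atan2(√a, √(1-a))=2.022994705; dist=6371·c=12888.499 ≈ 12888.5 km; running total=53363.4 km
Leg 4 bearing: y=sinΔλ·cosφ2=0.03382061, x=cosφ1·sinφ2-sinφ1·cosφ2·cosΔλ=-0.89885266; θ=atan2(y, x)=177.8452° ≈ 177.8°
Leg 5: φ1=-0.9408302, φ2=0.8748899, Δφ=1.8157201, Δλ=-3.7876769 rad; a=sin²(Δφ/2)+cosφ1·cosφ2·sin²(Δλ/2)=0.9608529707; c=2·atan2(√a, √(1-a))=2.743252093; dist=6371·c=17477.259 ≈ 17477.3 km; running total=70840.7 km
Leg 5 bearing: y=sinΔλ·cosφ2=0.38597232, x=cosφ1·sinφ2-sinφ1·cosφ2·cosΔλ=0.03851658; θ=atan2(y, x)=84.3013° ≈ 84.3°
Leg 6: φ1=0.8748899, φ2=0.2369372, Δφ=-0.6379527, Δλ=2.0552735 rad; a=sin²(Δφ/2)+cosφ1·cosφ2·sin²(Δλ/2)=0.5550464070; c=2·atan2(√a, √(1-a))=1.681112758; dist=6371·c=10710.369 ≈ 10710.4 km; running total=81551.1 km
Leg 6 bearing: y=sinΔλ·cosφ2=0.86019522, x=cosφ1·sinφ2-sinφ1·cosφ2·cosΔλ=0.49793951; θ=atan2(y, x)=59.9348° ≈ 59.9°
Leg 7: φ1=0.2369372, φ2=0.7652990, Δφ=0.5283618, Δλ=0.2384172 rad; a=sin²(Δφ/2)+cosφ1·cosφ2·sin²(Δλ/2)=0.0780979306; c=2·atan2(√a, √(1-a))=0.566463456; dist=6371·c=3608.939 ≈ 3608.9 km; running total=85160.0 km
Leg 7 bearing: y=sinΔλ·cosφ2=0.17031630, x=cosφ1·sinφ2-sinφ1·cosφ2·cosΔλ=0.50890759; θ=atan2(y, x)=18.5039° ≈ 18.5°

Leg 1: dist=11501.6 km, bearing=297.3°
Leg 2: dist=14192.2 km, bearing=292.7°
Leg 3: dist=14781.1 km, bearing=270.3°
Leg 4: dist=12888.5 km, bearing=177.8°
Leg 5: dist=17477.3 km, bearing=84.3°
Leg 6: dist=10710.4 km, bearing=59.9°
Leg 7: dist=3608.9 km, bearing=18.5°
Total: 85160.0 km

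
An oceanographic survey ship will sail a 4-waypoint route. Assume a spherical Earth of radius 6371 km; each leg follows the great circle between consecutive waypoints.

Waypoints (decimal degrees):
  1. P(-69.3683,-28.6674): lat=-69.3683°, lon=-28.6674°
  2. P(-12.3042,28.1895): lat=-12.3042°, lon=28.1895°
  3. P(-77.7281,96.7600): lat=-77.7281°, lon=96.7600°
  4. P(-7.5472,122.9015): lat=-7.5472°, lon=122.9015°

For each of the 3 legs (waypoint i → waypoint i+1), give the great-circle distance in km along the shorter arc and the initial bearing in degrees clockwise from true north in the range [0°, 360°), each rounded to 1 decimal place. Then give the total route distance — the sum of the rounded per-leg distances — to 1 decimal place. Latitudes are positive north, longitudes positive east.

Leg 1: φ1=-1.2107052, φ2=-0.2147488, Δφ=0.9959564, Δλ=0.9923401 rad; a=sin²(Δφ/2)+cosφ1·cosφ2·sin²(Δλ/2)=0.3061721215; c=2·atan2(√a, √(1-a))=1.172709201; dist=6371·c=7471.330 ≈ 7471.3 km; running total=7471.3 km
Leg 1 bearing: y=sinΔλ·cosφ2=0.81807469, x=cosφ1·sinφ2-sinφ1·cosφ2·cosΔλ=0.42482564; θ=atan2(y, x)=62.5572° ≈ 62.6°
Leg 2: φ1=-0.2147488, φ2=-1.3566113, Δφ=-1.1418625, Δλ=1.1967810 rad; a=sin²(Δφ/2)+cosφ1·cosφ2·sin²(Δλ/2)=0.3579471484; c=2·atan2(√a, √(1-a))=1.282722760; dist=6371·c=8172.227 ≈ 8172.2 km; running total=15643.5 km
Leg 2 bearing: y=sinΔλ·cosφ2=0.19785706, x=cosφ1·sinφ2-sinφ1·cosφ2·cosΔλ=-0.93815592; θ=atan2(y, x)=168.0908° ≈ 168.1°
Leg 3: φ1=-1.3566113, φ2=-0.1317235, Δφ=1.2248878, Δλ=0.4562552 rad; a=sin²(Δφ/2)+cosφ1·cosφ2·sin²(Δλ/2)=0.3412511178; c=2·atan2(√a, √(1-a))=1.247706777; dist=6371·c=7949.140 ≈ 7949.1 km; running total=23592.6 km
Leg 3 bearing: y=sinΔλ·cosφ2=0.43677268, x=cosφ1·sinφ2-sinφ1·cosφ2·cosΔλ=0.84167975; θ=atan2(y, x)=27.4261° ≈ 27.4°

Leg 1: dist=7471.3 km, bearing=62.6°
Leg 2: dist=8172.2 km, bearing=168.1°
Leg 3: dist=7949.1 km, bearing=27.4°
Total: 23592.6 km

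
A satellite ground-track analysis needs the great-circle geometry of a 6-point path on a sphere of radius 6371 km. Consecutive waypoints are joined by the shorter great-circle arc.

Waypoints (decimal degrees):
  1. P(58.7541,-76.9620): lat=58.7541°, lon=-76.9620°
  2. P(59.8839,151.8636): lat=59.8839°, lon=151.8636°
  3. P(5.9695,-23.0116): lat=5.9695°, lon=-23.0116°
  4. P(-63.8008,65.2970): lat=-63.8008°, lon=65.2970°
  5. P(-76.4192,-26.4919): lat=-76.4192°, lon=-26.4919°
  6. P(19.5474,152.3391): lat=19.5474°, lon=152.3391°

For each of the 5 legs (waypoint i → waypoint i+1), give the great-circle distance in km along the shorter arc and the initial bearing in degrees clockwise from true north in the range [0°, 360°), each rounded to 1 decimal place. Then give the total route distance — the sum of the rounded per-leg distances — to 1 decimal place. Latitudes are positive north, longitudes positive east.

Leg 1: φ1=1.0254525, φ2=1.0451712, Δφ=0.0197187, Δλ=3.9937601 rad; a=sin²(Δφ/2)+cosφ1·cosφ2·sin²(Δλ/2)=0.2159034914; c=2·atan2(√a, √(1-a))=0.966488025; dist=6371·c=6157.495 ≈ 6157.5 km; running total=6157.5 km
Leg 1 bearing: y=sinΔλ·cosφ2=-0.37767469, x=cosφ1·sinφ2-sinφ1·cosφ2·cosΔλ=0.73110774; θ=atan2(y, x)=-27.3199° <0 so +360° → 332.6801° ≈ 332.7°
Leg 2: φ1=1.0451712, φ2=0.1041874, Δφ=-0.9409838, Δλ=-3.0521480 rad; a=sin²(Δφ/2)+cosφ1·cosφ2·sin²(Δλ/2)=0.7035389338; c=2·atan2(√a, √(1-a))=1.990048895; dist=6371·c=12678.602 ≈ 12678.6 km; running total=18836.1 km
Leg 2 bearing: y=sinΔλ·cosφ2=-0.08884104, x=cosφ1·sinφ2-sinφ1·cosφ2·cosΔλ=0.90906264; θ=atan2(y, x)=-5.5817° <0 so +360° → 354.4183° ≈ 354.4°
Leg 3: φ1=0.1041874, φ2=-1.1135340, Δφ=-1.2177215, Δλ=1.5412758 rad; a=sin²(Δφ/2)+cosφ1·cosφ2·sin²(Δλ/2)=0.5401770511; c=2·atan2(√a, √(1-a))=1.651237153; dist=6371·c=10520.032 ≈ 10520.0 km; running total=29356.1 km
Leg 3 bearing: y=sinΔλ·cosφ2=0.44130097, x=cosφ1·sinφ2-sinφ1·cosφ2·cosΔλ=-0.89375426; θ=atan2(y, x)=153.7216° ≈ 153.7°
Leg 4: φ1=-1.1135340, φ2=-1.3337667, Δφ=-0.2202326, Δλ=-1.6020185 rad; a=sin²(Δφ/2)+cosφ1·cosφ2·sin²(Δλ/2)=0.0655297440; c=2·atan2(√a, √(1-a))=0.517738787; dist=6371·c=3298.514 ≈ 3298.5 km; running total=32654.6 km
Leg 4 bearing: y=sinΔλ·cosφ2=-0.23470195, x=cosφ1·sinφ2-sinφ1·cosφ2·cosΔλ=-0.43572627; θ=atan2(y, x)=-151.6911° <0 so +360° → 208.3089° ≈ 208.3°
Leg 5: φ1=-1.3337667, φ2=0.3411665, Δφ=1.6749331, Δλ=3.1211898 rad; a=sin²(Δφ/2)+cosφ1·cosφ2·sin²(Δλ/2)=0.7732340748; c=2·atan2(√a, √(1-a))=2.148937498; dist=6371·c=13690.881 ≈ 13690.9 km; running total=46345.5 km
Leg 5 bearing: y=sinΔλ·cosφ2=0.01922564, x=cosφ1·sinφ2-sinφ1·cosφ2·cosΔλ=-0.83725918; θ=atan2(y, x)=178.6846° ≈ 178.7°

Leg 1: dist=6157.5 km, bearing=332.7°
Leg 2: dist=12678.6 km, bearing=354.4°
Leg 3: dist=10520.0 km, bearing=153.7°
Leg 4: dist=3298.5 km, bearing=208.3°
Leg 5: dist=13690.9 km, bearing=178.7°
Total: 46345.5 km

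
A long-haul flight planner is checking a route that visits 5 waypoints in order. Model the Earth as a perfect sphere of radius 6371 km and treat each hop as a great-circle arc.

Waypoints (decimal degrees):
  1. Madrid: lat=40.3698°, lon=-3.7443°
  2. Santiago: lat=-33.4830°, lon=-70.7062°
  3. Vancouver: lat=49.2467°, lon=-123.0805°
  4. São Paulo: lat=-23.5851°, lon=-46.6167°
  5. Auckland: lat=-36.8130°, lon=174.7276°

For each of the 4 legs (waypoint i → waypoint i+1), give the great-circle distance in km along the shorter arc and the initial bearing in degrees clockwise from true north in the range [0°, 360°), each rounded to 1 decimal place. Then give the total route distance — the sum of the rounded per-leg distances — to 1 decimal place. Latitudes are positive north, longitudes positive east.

Leg 1: dist=10701.2 km, bearing=230.5°
Leg 2: dist=10553.1 km, bearing=328.7°
Leg 3: dist=11051.1 km, bearing=115.4°
Leg 4: dist=12023.0 km, bearing=213.8°
Total: 44328.4 km

Leg 1: φ1=0.7045859, φ2=-0.5843886, Δφ=-1.2889745, Δλ=-1.1687056 rad; a=sin²(Δφ/2)+cosφ1·cosφ2·sin²(Δλ/2)=0.5543311115; c=2·atan2(√a, √(1-a))=1.679673532; dist=6371·c=10701.200 ≈ 10701.2 km; running total=10701.2 km
Leg 1 bearing: y=sinΔλ·cosφ2=-0.76752978, x=cosφ1·sinφ2-sinφ1·cosφ2·cosΔλ=-0.63173614; θ=atan2(y, x)=-129.4570° <0 so +360° → 230.5430° ≈ 230.5°
Leg 2: φ1=-0.5843886, φ2=0.8595171, Δφ=1.4439057, Δλ=-0.9141040 rad; a=sin²(Δφ/2)+cosφ1·cosφ2·sin²(Δλ/2)=0.5427602572; c=2·atan2(√a, √(1-a))=1.656421432; dist=6371·c=10553.061 ≈ 10553.1 km; running total=21254.3 km
Leg 2 bearing: y=sinΔλ·cosφ2=-0.51703065, x=cosφ1·sinφ2-sinφ1·cosφ2·cosΔλ=0.85168395; θ=atan2(y, x)=-31.2606° <0 so +360° → 328.7394° ≈ 328.7°
Leg 3: φ1=0.8595171, φ2=-0.4116376, Δφ=-1.2711547, Δλ=1.3345451 rad; a=sin²(Δφ/2)+cosφ1·cosφ2·sin²(Δλ/2)=0.5815316646; c=2·atan2(√a, √(1-a))=1.734591075; dist=6371·c=11051.080 ≈ 11051.1 km; running total=32305.4 km
Leg 3 bearing: y=sinΔλ·cosφ2=0.89100941, x=cosφ1·sinφ2-sinφ1·cosφ2·cosΔλ=-0.42368925; θ=atan2(y, x)=115.4318° ≈ 115.4°
Leg 4: φ1=-0.4116376, φ2=-0.6425081, Δφ=-0.2308704, Δλ=3.8631868 rad; a=sin²(Δφ/2)+cosφ1·cosφ2·sin²(Δλ/2)=0.6555469251; c=2·atan2(√a, √(1-a))=1.887140105; dist=6371·c=12022.970 ≈ 12023.0 km; running total=44328.4 km
Leg 4 bearing: y=sinΔλ·cosφ2=-0.52885920, x=cosφ1·sinφ2-sinφ1·cosφ2·cosΔλ=-0.78963825; θ=atan2(y, x)=-146.1879° <0 so +360° → 213.8121° ≈ 213.8°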